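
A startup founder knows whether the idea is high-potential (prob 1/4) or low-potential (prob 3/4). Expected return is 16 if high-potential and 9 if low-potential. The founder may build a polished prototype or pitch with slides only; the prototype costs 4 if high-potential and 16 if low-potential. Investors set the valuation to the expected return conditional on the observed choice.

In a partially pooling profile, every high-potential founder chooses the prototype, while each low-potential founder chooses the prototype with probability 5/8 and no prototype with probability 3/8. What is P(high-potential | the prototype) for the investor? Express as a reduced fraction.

8/23

P(the prototype) = (1/4)·1 + (3/4)·(5/8) = 23/32.
By Bayes' rule, P(high-potential | the prototype) = (1/4) / (23/32) = 8/23.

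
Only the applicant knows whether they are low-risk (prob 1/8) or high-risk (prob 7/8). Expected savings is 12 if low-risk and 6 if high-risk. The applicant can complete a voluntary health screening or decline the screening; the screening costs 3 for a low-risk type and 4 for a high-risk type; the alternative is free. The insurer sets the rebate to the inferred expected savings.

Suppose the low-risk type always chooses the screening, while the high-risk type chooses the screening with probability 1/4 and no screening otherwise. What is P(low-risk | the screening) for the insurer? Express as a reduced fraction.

P(the screening) = (1/8)·1 + (7/8)·(1/4) = 11/32.
By Bayes' rule, P(low-risk | the screening) = (1/8) / (11/32) = 4/11.

4/11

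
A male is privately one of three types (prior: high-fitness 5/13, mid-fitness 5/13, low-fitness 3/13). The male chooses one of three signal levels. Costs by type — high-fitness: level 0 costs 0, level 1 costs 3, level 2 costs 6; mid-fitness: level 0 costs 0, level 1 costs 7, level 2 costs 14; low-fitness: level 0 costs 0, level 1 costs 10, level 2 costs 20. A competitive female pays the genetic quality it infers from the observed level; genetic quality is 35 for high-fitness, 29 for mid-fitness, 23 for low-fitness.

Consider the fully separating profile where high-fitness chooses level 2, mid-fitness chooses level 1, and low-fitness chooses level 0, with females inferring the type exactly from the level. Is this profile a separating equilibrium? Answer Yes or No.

Separating mating payoffs: level 2 → 35, level 1 → 29, level 0 → 23.
high-fitness (assigned level 2): level 0: 23 − 0 = 23; level 1: 29 − 3 = 26; level 2: 35 − 6 = 29. high-fitness stays.
mid-fitness (assigned level 1): level 0: 23 − 0 = 23; level 1: 29 − 7 = 22; level 2: 35 − 14 = 21. mid-fitness prefers level 0.
low-fitness (assigned level 0): level 0: 23 − 0 = 23; level 1: 29 − 10 = 19; level 2: 35 − 20 = 15. low-fitness stays.
At least one type deviates; the separating profile fails.

No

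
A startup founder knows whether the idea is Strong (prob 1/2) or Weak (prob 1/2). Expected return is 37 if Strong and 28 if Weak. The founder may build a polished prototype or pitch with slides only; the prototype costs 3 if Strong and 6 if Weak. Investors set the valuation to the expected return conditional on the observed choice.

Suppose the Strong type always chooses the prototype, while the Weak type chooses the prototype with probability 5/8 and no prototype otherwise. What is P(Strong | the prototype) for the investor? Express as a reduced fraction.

P(the prototype) = (1/2)·1 + (1/2)·(5/8) = 13/16.
By Bayes' rule, P(Strong | the prototype) = (1/2) / (13/16) = 8/13.

8/13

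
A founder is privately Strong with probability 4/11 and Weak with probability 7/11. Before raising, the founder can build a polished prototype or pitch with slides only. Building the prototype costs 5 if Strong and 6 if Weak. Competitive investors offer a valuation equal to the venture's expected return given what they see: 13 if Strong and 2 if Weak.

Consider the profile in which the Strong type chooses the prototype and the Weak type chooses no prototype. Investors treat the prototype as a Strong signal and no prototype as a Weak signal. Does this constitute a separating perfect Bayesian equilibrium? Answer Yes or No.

Under these beliefs, the prototype earns valuation 13 and no prototype earns valuation 2.
Strong: the prototype nets 13 − 5 = 8; no prototype nets 2. Strong prefers the prototype.
Weak: the prototype nets 13 − 6 = 7; no prototype nets 2. Weak would deviate to the prototype.
Weak has a profitable deviation, so the profile is not an equilibrium.

No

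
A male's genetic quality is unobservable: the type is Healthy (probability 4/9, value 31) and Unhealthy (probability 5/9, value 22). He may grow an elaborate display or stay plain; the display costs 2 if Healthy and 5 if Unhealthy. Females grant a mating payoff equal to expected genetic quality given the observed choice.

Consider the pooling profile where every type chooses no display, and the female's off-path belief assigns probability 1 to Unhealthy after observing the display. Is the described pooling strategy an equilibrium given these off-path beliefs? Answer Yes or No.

On path, the female holds the prior and pays 4/9·31 + 5/9·22 = 26. Off path (the display), believing Unhealthy, it pays 22.
Healthy: no display nets 26; the display nets 22 − 2 = 20. Healthy stays.
Unhealthy: no display nets 26; the display nets 22 − 5 = 17. Unhealthy stays.
No type deviates, so pooling is sustained.

Yes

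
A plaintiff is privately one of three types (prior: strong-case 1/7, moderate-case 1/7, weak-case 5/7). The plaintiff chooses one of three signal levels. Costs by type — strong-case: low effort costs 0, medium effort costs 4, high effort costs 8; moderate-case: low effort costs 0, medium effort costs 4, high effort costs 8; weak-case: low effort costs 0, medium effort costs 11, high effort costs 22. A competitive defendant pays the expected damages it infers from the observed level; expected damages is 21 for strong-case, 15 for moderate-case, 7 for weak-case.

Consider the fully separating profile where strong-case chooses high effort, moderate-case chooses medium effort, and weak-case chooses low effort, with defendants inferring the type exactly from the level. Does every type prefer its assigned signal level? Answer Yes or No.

Separating settlements: high effort → 21, medium effort → 15, low effort → 7.
strong-case (assigned high effort): low effort: 7 − 0 = 7; medium effort: 15 − 4 = 11; high effort: 21 − 8 = 13. strong-case stays.
moderate-case (assigned medium effort): low effort: 7 − 0 = 7; medium effort: 15 − 4 = 11; high effort: 21 − 8 = 13. moderate-case prefers high effort.
weak-case (assigned low effort): low effort: 7 − 0 = 7; medium effort: 15 − 11 = 4; high effort: 21 − 22 = -1. weak-case stays.
At least one type deviates; the separating profile fails.

No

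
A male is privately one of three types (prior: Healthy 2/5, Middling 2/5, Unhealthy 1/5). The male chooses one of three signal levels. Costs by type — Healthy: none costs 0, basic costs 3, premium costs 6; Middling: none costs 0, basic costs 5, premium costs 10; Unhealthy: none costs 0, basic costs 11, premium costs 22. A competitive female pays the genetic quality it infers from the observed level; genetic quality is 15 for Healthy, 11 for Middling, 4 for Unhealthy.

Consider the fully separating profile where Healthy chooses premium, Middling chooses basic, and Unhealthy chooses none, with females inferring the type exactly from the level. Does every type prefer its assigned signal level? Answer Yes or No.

Separating mating payoffs: premium → 15, basic → 11, none → 4.
Healthy (assigned premium): none: 4 − 0 = 4; basic: 11 − 3 = 8; premium: 15 − 6 = 9. Healthy stays.
Middling (assigned basic): none: 4 − 0 = 4; basic: 11 − 5 = 6; premium: 15 − 10 = 5. Middling stays.
Unhealthy (assigned none): none: 4 − 0 = 4; basic: 11 − 11 = 0; premium: 15 − 22 = -7. Unhealthy stays.
Every type prefers its assigned level; separation holds.

Yes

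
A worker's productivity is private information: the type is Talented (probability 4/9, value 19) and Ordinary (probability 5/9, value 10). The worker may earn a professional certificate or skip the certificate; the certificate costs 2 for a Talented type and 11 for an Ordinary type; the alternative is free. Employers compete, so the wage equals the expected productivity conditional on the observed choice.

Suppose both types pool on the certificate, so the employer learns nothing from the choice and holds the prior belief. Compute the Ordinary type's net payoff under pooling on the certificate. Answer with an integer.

3

Pooled wage = 4/9·19 + 5/9·10 = 14.
Ordinary pays cost 11 for the certificate, so net payoff = 14 − 11 = 3.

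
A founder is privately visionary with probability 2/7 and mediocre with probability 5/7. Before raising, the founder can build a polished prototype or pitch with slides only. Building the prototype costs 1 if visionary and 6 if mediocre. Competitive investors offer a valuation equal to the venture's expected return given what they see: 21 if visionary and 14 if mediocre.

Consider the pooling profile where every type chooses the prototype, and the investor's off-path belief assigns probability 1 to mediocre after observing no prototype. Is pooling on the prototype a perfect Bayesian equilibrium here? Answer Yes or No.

No

On path, the investor holds the prior and pays 2/7·21 + 5/7·14 = 16. Off path (no prototype), believing mediocre, it pays 14.
visionary: the prototype nets 16 − 1 = 15; no prototype nets 14. visionary stays.
mediocre: the prototype nets 16 − 6 = 10; no prototype nets 14. mediocre would deviate.
A type deviates, so pooling fails.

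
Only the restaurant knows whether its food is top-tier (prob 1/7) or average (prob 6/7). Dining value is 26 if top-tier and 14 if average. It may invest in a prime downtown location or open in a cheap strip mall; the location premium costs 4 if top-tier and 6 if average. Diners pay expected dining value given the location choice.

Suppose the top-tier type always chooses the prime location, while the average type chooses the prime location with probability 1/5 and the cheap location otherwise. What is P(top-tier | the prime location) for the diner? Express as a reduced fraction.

P(the prime location) = (1/7)·1 + (6/7)·(1/5) = 11/35.
By Bayes' rule, P(top-tier | the prime location) = (1/7) / (11/35) = 5/11.

5/11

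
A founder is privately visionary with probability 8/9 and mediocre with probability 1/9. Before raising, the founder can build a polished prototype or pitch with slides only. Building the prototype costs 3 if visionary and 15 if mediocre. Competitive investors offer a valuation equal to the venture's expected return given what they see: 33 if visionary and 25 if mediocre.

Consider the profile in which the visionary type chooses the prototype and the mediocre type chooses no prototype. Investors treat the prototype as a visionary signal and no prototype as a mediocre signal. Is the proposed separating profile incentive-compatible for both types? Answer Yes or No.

Under these beliefs, the prototype earns valuation 33 and no prototype earns valuation 25.
visionary: the prototype nets 33 − 3 = 30; no prototype nets 25. visionary prefers the prototype.
mediocre: the prototype nets 33 − 15 = 18; no prototype nets 25. mediocre prefers no prototype.
Neither type deviates, so the separating profile is an equilibrium.

Yes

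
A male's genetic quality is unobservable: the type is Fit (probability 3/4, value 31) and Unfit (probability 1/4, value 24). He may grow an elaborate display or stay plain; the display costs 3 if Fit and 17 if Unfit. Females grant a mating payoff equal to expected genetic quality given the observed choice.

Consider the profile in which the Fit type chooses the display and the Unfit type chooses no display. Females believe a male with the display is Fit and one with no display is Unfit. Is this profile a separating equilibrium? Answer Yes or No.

Yes

Under these beliefs, the display earns mating payoff 31 and no display earns mating payoff 24.
Fit: the display nets 31 − 3 = 28; no display nets 24. Fit prefers the display.
Unfit: the display nets 31 − 17 = 14; no display nets 24. Unfit prefers no display.
Neither type deviates, so the separating profile is an equilibrium.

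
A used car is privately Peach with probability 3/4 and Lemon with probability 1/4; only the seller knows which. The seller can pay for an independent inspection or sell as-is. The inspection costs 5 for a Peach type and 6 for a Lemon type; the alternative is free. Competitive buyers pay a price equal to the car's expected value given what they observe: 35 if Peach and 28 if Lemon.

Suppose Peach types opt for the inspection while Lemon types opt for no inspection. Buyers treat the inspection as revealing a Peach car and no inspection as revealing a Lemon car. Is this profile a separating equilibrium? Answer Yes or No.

Under these beliefs, the inspection earns price 35 and no inspection earns price 28.
Peach: the inspection nets 35 − 5 = 30; no inspection nets 28. Peach prefers the inspection.
Lemon: the inspection nets 35 − 6 = 29; no inspection nets 28. Lemon would deviate to the inspection.
Lemon has a profitable deviation, so the profile is not an equilibrium.

No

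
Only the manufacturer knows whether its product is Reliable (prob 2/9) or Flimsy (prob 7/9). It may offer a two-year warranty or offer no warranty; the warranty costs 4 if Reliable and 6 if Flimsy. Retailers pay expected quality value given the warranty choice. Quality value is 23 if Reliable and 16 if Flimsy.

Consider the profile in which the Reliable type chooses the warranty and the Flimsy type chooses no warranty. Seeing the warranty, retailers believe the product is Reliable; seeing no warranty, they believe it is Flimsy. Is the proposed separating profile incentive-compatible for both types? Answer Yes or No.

No

Under these beliefs, the warranty earns price 23 and no warranty earns price 16.
Reliable: the warranty nets 23 − 4 = 19; no warranty nets 16. Reliable prefers the warranty.
Flimsy: the warranty nets 23 − 6 = 17; no warranty nets 16. Flimsy would deviate to the warranty.
Flimsy has a profitable deviation, so the profile is not an equilibrium.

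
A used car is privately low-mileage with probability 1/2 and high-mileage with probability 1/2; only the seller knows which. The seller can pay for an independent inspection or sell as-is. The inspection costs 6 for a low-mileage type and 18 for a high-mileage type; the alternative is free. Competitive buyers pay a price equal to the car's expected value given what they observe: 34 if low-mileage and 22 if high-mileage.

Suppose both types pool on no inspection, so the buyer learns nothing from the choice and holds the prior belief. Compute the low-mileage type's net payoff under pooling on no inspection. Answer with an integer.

28

Pooled price = 1/2·34 + 1/2·22 = 28.
low-mileage pays no cost for no inspection, so net payoff = 28.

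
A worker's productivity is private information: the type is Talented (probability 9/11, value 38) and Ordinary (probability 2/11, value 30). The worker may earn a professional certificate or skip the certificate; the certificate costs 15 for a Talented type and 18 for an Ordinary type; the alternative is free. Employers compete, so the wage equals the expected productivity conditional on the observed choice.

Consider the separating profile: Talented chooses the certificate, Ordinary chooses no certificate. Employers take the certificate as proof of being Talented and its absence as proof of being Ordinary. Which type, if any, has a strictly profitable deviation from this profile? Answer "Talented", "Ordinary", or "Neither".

The certificate pays 38; no certificate pays 30.
Talented: assigned the certificate, nets 38 − 15 = 23; deviating to no certificate nets 30.
Ordinary: assigned no certificate, nets 30; deviating to the certificate nets 38 − 18 = 20.
The Talented type gains 7 by deviating.

Talented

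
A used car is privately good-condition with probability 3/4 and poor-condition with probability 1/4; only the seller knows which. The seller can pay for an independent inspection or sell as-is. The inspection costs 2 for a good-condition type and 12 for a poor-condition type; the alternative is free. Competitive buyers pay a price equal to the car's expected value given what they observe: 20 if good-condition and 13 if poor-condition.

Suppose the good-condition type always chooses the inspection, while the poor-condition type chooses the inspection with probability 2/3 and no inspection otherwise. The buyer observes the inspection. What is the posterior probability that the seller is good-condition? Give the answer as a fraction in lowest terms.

9/11

P(the inspection) = (3/4)·1 + (1/4)·(2/3) = 11/12.
By Bayes' rule, P(good-condition | the inspection) = (3/4) / (11/12) = 9/11.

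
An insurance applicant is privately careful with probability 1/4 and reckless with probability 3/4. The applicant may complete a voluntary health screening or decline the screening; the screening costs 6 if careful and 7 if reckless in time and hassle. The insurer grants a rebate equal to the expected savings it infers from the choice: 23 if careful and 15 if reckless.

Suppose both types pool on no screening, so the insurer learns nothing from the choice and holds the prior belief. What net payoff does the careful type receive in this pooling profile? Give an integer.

17

Pooled rebate = 1/4·23 + 3/4·15 = 17.
careful pays no cost for no screening, so net payoff = 17.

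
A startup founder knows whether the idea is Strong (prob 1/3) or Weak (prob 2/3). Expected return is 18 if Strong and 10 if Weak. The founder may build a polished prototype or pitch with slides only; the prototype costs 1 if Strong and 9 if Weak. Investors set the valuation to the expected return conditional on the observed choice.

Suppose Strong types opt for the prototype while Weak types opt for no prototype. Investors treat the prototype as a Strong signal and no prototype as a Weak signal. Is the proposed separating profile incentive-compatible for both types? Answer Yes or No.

Under these beliefs, the prototype earns valuation 18 and no prototype earns valuation 10.
Strong: the prototype nets 18 − 1 = 17; no prototype nets 10. Strong prefers the prototype.
Weak: the prototype nets 18 − 9 = 9; no prototype nets 10. Weak prefers no prototype.
Neither type deviates, so the separating profile is an equilibrium.

Yes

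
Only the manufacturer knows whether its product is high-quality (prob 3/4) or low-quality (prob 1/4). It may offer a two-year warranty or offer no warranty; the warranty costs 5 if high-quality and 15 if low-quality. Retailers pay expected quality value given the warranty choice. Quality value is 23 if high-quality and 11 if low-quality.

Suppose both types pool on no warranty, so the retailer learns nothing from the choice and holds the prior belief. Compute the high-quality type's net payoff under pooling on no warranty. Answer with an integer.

20

Pooled price = 3/4·23 + 1/4·11 = 20.
high-quality pays no cost for no warranty, so net payoff = 20.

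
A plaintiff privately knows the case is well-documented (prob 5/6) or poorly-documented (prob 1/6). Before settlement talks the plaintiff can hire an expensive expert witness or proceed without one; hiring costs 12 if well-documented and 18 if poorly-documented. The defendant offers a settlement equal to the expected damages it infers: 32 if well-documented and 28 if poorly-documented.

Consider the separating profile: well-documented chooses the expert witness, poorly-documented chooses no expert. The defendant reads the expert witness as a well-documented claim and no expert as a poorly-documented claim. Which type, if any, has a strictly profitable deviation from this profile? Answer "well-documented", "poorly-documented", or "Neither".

The expert witness pays 32; no expert pays 28.
well-documented: assigned the expert witness, nets 32 − 12 = 20; deviating to no expert nets 28.
poorly-documented: assigned no expert, nets 28; deviating to the expert witness nets 32 − 18 = 14.
The well-documented type gains 8 by deviating.

well-documented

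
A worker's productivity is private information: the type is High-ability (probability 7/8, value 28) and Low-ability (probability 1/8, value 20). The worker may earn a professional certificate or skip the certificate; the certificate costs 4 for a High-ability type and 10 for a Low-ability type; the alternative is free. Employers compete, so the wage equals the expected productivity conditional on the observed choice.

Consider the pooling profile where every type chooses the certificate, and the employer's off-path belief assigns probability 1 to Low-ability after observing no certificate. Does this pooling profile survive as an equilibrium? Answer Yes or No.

On path, the employer holds the prior and pays 7/8·28 + 1/8·20 = 27. Off path (no certificate), believing Low-ability, it pays 20.
High-ability: the certificate nets 27 − 4 = 23; no certificate nets 20. High-ability stays.
Low-ability: the certificate nets 27 − 10 = 17; no certificate nets 20. Low-ability would deviate.
A type deviates, so pooling fails.

No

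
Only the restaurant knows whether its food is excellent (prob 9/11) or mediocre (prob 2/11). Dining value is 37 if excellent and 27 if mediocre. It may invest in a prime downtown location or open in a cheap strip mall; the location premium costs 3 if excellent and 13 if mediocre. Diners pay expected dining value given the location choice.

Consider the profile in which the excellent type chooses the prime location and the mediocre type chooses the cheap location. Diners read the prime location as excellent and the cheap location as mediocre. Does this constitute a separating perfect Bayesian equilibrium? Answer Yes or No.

Yes

Under these beliefs, the prime location earns price premium 37 and the cheap location earns price premium 27.
excellent: the prime location nets 37 − 3 = 34; the cheap location nets 27. excellent prefers the prime location.
mediocre: the prime location nets 37 − 13 = 24; the cheap location nets 27. mediocre prefers the cheap location.
Neither type deviates, so the separating profile is an equilibrium.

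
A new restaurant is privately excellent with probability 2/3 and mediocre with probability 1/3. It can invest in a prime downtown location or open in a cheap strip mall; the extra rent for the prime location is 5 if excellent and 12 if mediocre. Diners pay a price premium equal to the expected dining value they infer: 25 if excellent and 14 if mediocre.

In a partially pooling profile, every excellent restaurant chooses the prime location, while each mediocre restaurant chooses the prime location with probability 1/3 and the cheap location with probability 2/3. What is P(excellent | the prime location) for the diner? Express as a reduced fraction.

P(the prime location) = (2/3)·1 + (1/3)·(1/3) = 7/9.
By Bayes' rule, P(excellent | the prime location) = (2/3) / (7/9) = 6/7.

6/7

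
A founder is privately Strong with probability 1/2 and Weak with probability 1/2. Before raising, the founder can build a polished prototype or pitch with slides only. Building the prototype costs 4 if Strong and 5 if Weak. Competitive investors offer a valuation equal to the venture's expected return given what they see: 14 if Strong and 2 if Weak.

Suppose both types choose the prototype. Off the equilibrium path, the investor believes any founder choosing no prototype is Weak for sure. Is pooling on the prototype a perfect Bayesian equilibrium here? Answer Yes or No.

On path, the investor holds the prior and pays 1/2·14 + 1/2·2 = 8. Off path (no prototype), believing Weak, it pays 2.
Strong: the prototype nets 8 − 4 = 4; no prototype nets 2. Strong stays.
Weak: the prototype nets 8 − 5 = 3; no prototype nets 2. Weak stays.
No type deviates, so pooling is sustained.

Yes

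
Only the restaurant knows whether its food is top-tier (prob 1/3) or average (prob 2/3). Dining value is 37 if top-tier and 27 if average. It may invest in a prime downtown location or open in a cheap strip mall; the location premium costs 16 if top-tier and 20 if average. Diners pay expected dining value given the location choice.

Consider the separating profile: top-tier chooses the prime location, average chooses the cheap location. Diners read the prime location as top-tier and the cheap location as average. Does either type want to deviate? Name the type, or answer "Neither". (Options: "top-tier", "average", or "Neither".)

top-tier

The prime location pays 37; the cheap location pays 27.
top-tier: assigned the prime location, nets 37 − 16 = 21; deviating to the cheap location nets 27.
average: assigned the cheap location, nets 27; deviating to the prime location nets 37 − 20 = 17.
The top-tier type gains 6 by deviating.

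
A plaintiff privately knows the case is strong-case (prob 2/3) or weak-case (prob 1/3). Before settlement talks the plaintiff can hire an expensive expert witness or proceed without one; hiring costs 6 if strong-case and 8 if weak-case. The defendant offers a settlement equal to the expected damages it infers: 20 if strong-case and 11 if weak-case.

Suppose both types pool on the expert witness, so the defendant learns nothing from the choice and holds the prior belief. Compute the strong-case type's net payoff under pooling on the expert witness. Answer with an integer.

11

Pooled settlement = 2/3·20 + 1/3·11 = 17.
strong-case pays cost 6 for the expert witness, so net payoff = 17 − 6 = 11.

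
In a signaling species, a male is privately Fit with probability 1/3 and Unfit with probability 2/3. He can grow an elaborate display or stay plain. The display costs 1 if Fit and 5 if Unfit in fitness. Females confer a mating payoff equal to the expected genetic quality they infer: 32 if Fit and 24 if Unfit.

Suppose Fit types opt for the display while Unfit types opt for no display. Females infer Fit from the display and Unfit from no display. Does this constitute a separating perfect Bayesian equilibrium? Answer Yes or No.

No

Under these beliefs, the display earns mating payoff 32 and no display earns mating payoff 24.
Fit: the display nets 32 − 1 = 31; no display nets 24. Fit prefers the display.
Unfit: the display nets 32 − 5 = 27; no display nets 24. Unfit would deviate to the display.
Unfit has a profitable deviation, so the profile is not an equilibrium.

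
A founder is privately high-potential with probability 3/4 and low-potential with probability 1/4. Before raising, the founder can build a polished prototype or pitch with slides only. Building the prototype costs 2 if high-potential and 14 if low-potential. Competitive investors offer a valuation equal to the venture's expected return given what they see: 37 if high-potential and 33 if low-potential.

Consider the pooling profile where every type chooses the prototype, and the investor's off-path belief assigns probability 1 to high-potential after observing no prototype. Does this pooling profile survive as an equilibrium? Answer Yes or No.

On path, the investor holds the prior and pays 3/4·37 + 1/4·33 = 36. Off path (no prototype), believing high-potential, it pays 37.
high-potential: the prototype nets 36 − 2 = 34; no prototype nets 37. high-potential would deviate.
low-potential: the prototype nets 36 − 14 = 22; no prototype nets 37. low-potential would deviate.
A type deviates, so pooling fails.

No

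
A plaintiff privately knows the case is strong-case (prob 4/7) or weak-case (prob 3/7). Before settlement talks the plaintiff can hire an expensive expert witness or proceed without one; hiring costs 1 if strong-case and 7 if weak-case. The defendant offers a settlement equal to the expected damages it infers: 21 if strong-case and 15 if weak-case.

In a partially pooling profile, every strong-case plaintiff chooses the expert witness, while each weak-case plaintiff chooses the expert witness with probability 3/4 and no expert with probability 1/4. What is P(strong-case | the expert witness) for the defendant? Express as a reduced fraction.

16/25

P(the expert witness) = (4/7)·1 + (3/7)·(3/4) = 25/28.
By Bayes' rule, P(strong-case | the expert witness) = (4/7) / (25/28) = 16/25.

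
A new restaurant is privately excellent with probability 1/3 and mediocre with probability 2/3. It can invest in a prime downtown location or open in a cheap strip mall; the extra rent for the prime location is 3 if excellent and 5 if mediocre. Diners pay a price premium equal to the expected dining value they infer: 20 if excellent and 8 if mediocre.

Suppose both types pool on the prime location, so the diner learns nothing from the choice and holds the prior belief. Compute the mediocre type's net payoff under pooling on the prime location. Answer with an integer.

7

Pooled price premium = 1/3·20 + 2/3·8 = 12.
mediocre pays cost 5 for the prime location, so net payoff = 12 − 5 = 7.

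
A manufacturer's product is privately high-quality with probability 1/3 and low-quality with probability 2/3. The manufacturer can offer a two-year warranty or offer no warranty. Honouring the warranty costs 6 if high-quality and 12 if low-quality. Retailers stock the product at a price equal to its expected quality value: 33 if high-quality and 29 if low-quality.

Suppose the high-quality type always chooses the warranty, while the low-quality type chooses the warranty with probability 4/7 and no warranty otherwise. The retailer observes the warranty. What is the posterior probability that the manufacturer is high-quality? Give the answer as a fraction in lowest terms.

7/15

P(the warranty) = (1/3)·1 + (2/3)·(4/7) = 5/7.
By Bayes' rule, P(high-quality | the warranty) = (1/3) / (5/7) = 7/15.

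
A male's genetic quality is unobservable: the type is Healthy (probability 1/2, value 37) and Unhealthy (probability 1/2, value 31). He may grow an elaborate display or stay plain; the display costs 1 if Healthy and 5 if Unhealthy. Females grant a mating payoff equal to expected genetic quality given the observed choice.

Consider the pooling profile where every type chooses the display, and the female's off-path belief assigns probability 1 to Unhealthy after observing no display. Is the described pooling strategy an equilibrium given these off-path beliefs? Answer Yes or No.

On path, the female holds the prior and pays 1/2·37 + 1/2·31 = 34. Off path (no display), believing Unhealthy, it pays 31.
Healthy: the display nets 34 − 1 = 33; no display nets 31. Healthy stays.
Unhealthy: the display nets 34 − 5 = 29; no display nets 31. Unhealthy would deviate.
A type deviates, so pooling fails.

No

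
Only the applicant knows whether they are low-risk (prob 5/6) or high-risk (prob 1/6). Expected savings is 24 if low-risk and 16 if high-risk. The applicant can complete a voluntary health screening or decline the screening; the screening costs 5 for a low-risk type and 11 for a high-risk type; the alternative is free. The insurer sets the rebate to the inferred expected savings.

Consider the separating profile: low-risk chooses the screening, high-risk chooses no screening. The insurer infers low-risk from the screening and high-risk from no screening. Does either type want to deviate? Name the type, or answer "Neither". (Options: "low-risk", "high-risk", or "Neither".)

The screening pays 24; no screening pays 16.
low-risk: assigned the screening, nets 24 − 5 = 19; deviating to no screening nets 16.
high-risk: assigned no screening, nets 16; deviating to the screening nets 24 − 11 = 13.
Both types strictly prefer their assigned action; no profitable deviation.

Neither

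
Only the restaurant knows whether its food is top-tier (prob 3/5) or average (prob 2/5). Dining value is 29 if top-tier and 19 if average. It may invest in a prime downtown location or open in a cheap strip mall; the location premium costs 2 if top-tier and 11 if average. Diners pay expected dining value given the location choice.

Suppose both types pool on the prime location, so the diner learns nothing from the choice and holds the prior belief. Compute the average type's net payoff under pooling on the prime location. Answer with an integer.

Pooled price premium = 3/5·29 + 2/5·19 = 25.
average pays cost 11 for the prime location, so net payoff = 25 − 11 = 14.

14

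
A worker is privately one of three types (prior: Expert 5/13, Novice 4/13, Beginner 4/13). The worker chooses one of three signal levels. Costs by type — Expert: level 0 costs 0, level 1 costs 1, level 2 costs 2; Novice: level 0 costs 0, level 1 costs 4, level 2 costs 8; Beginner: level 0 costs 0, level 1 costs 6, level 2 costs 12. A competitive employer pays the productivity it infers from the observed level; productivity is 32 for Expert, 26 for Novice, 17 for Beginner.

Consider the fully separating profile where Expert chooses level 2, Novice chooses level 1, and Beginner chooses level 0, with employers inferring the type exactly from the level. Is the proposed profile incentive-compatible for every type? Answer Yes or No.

Separating wages: level 2 → 32, level 1 → 26, level 0 → 17.
Expert (assigned level 2): level 0: 17 − 0 = 17; level 1: 26 − 1 = 25; level 2: 32 − 2 = 30. Expert stays.
Novice (assigned level 1): level 0: 17 − 0 = 17; level 1: 26 − 4 = 22; level 2: 32 − 8 = 24. Novice prefers level 2.
Beginner (assigned level 0): level 0: 17 − 0 = 17; level 1: 26 − 6 = 20; level 2: 32 − 12 = 20. Beginner prefers level 1.
At least one type deviates; the separating profile fails.

No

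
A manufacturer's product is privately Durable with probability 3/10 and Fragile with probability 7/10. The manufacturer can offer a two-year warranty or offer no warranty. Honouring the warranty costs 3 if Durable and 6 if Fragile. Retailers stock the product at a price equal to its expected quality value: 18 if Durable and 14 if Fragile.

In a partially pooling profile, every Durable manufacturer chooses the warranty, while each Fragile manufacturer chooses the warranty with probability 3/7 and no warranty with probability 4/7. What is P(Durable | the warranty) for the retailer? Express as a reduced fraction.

P(the warranty) = (3/10)·1 + (7/10)·(3/7) = 3/5.
By Bayes' rule, P(Durable | the warranty) = (3/10) / (3/5) = 1/2.

1/2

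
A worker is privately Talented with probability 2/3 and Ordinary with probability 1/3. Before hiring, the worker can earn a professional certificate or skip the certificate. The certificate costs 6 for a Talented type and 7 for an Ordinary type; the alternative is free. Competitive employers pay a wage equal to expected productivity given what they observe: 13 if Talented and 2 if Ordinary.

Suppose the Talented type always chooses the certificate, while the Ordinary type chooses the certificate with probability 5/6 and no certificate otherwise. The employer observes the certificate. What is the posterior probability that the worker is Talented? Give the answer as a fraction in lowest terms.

P(the certificate) = (2/3)·1 + (1/3)·(5/6) = 17/18.
By Bayes' rule, P(Talented | the certificate) = (2/3) / (17/18) = 12/17.

12/17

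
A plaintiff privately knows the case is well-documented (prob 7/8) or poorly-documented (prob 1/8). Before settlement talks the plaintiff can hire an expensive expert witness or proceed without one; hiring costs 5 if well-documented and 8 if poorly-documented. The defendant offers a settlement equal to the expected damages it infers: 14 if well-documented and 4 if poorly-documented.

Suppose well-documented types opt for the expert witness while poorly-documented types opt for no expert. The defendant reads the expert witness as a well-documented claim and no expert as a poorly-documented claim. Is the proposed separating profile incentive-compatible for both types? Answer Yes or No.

Under these beliefs, the expert witness earns settlement 14 and no expert earns settlement 4.
well-documented: the expert witness nets 14 − 5 = 9; no expert nets 4. well-documented prefers the expert witness.
poorly-documented: the expert witness nets 14 − 8 = 6; no expert nets 4. poorly-documented would deviate to the expert witness.
poorly-documented has a profitable deviation, so the profile is not an equilibrium.

No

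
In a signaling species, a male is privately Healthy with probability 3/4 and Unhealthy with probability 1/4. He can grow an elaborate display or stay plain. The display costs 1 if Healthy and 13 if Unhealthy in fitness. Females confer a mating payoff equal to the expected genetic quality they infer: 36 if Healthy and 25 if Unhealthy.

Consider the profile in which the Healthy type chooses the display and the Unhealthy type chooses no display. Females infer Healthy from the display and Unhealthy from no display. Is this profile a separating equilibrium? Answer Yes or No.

Under these beliefs, the display earns mating payoff 36 and no display earns mating payoff 25.
Healthy: the display nets 36 − 1 = 35; no display nets 25. Healthy prefers the display.
Unhealthy: the display nets 36 − 13 = 23; no display nets 25. Unhealthy prefers no display.
Neither type deviates, so the separating profile is an equilibrium.

Yes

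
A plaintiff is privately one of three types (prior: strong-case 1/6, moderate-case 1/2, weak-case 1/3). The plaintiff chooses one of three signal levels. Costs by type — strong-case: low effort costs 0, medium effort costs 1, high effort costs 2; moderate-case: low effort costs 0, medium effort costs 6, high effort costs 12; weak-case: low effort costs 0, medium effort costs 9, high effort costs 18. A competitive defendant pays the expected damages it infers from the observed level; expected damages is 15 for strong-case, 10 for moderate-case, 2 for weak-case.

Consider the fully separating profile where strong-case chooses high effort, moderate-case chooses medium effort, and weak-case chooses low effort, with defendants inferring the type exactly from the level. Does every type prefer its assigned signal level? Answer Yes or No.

Yes

Separating settlements: high effort → 15, medium effort → 10, low effort → 2.
strong-case (assigned high effort): low effort: 2 − 0 = 2; medium effort: 10 − 1 = 9; high effort: 15 − 2 = 13. strong-case stays.
moderate-case (assigned medium effort): low effort: 2 − 0 = 2; medium effort: 10 − 6 = 4; high effort: 15 − 12 = 3. moderate-case stays.
weak-case (assigned low effort): low effort: 2 − 0 = 2; medium effort: 10 − 9 = 1; high effort: 15 − 18 = -3. weak-case stays.
Every type prefers its assigned level; separation holds.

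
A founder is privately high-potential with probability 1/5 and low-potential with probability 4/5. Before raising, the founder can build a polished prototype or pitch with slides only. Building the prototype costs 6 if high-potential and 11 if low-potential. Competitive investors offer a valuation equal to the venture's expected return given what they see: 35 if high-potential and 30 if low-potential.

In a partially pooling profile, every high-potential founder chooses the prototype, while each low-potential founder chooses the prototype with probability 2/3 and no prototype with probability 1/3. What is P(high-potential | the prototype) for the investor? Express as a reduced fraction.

P(the prototype) = (1/5)·1 + (4/5)·(2/3) = 11/15.
By Bayes' rule, P(high-potential | the prototype) = (1/5) / (11/15) = 3/11.

3/11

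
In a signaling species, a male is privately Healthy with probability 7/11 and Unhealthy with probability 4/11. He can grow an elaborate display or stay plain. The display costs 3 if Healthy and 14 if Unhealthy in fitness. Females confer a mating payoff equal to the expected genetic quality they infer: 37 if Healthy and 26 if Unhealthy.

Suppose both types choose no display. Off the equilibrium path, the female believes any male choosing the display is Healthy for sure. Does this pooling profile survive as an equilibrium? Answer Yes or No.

On path, the female holds the prior and pays 7/11·37 + 4/11·26 = 33. Off path (the display), believing Healthy, it pays 37.
Healthy: no display nets 33; the display nets 37 − 3 = 34. Healthy would deviate.
Unhealthy: no display nets 33; the display nets 37 − 14 = 23. Unhealthy stays.
A type deviates, so pooling fails.

No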